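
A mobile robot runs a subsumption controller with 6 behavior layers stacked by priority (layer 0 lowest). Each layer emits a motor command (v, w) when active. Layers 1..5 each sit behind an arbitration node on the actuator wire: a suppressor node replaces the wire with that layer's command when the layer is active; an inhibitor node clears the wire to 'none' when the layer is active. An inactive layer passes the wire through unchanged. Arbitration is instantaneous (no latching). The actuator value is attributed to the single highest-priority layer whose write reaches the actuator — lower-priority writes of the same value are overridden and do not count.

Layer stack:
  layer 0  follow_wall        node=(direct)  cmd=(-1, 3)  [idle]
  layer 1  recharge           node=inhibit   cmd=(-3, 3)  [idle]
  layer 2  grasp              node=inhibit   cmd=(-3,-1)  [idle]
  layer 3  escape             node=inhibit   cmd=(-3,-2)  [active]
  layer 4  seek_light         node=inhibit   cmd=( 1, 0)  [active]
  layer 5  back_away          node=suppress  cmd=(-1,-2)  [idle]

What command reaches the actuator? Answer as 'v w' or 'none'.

[0] follow_wall off; wire := none
[1] recharge off; pass none
[2] grasp off; pass none
[3] escape on (inhibit); wire := none
[4] seek_light on (inhibit); wire := none
[5] back_away off; pass none
output none

none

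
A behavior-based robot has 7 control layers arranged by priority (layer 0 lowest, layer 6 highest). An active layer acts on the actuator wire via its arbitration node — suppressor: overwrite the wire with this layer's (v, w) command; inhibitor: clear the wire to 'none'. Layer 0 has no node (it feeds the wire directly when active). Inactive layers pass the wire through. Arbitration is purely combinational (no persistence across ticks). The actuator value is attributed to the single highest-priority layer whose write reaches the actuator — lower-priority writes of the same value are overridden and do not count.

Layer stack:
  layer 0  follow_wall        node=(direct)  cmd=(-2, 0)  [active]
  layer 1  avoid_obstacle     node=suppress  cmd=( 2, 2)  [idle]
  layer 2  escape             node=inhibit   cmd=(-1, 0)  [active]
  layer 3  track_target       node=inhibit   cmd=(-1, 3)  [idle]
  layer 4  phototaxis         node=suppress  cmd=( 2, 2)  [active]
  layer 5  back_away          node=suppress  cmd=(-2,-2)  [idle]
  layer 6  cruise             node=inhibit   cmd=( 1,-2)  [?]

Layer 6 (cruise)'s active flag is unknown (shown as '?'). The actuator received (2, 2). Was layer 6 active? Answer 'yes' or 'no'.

If layer 6 is active=yes:
  actuator would be none
If layer 6 is active=no:
  actuator would be (2, 2)
Observed (2, 2), so layer 6 was idle.

no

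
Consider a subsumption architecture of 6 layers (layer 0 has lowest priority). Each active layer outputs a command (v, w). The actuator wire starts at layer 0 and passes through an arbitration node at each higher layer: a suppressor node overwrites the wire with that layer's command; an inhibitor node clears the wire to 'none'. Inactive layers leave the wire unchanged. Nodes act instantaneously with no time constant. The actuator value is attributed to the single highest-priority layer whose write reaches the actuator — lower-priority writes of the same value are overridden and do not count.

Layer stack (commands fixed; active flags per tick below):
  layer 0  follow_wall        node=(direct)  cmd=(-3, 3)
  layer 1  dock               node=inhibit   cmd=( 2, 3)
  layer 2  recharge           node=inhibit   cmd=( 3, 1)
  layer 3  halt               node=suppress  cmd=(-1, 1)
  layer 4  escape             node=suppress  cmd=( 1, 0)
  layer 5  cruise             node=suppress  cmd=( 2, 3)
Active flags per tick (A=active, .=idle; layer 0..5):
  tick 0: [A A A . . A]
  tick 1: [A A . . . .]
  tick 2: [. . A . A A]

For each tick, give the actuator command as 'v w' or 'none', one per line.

2 3
none
2 3

tick 0:
  L0 follow_wall: active, feeds wire = (-3, 3)
  L1 dock: active, inhibitor → wire = none
  L2 recharge: active, inhibitor → wire = none
  L3 halt: idle → wire stays none
  L4 escape: idle → wire stays none
  L5 cruise: active, suppressor → wire = (2, 3)
  actuator = (2, 3)
tick 1:
  L0 follow_wall: active, feeds wire = (-3, 3)
  L1 dock: active, inhibitor → wire = none
  L2 recharge: idle → wire stays none
  L3 halt: idle → wire stays none
  L4 escape: idle → wire stays none
  L5 cruise: idle → wire stays none
  actuator = none
tick 2:
  L0 follow_wall: idle → wire = none
  L1 dock: idle → wire stays none
  L2 recharge: active, inhibitor → wire = none
  L3 halt: idle → wire stays none
  L4 escape: active, suppressor → wire = (1, 0)
  L5 cruise: active, suppressor → wire = (2, 3)
  actuator = (2, 3)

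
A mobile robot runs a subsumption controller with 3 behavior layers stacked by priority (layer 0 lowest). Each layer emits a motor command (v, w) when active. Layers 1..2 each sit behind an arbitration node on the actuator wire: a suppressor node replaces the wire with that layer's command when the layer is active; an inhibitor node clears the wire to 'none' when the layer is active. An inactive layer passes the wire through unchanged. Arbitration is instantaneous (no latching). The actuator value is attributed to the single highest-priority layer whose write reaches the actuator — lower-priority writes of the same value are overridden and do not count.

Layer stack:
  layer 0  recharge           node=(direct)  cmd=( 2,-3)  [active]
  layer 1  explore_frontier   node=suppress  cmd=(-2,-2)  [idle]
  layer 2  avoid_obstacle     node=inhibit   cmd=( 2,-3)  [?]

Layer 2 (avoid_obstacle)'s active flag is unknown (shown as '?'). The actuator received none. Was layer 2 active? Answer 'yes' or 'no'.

If layer 2 is active=yes:
  actuator would be none
If layer 2 is active=no:
  actuator would be (2, -3)
Observed none, so layer 2 was active.

yes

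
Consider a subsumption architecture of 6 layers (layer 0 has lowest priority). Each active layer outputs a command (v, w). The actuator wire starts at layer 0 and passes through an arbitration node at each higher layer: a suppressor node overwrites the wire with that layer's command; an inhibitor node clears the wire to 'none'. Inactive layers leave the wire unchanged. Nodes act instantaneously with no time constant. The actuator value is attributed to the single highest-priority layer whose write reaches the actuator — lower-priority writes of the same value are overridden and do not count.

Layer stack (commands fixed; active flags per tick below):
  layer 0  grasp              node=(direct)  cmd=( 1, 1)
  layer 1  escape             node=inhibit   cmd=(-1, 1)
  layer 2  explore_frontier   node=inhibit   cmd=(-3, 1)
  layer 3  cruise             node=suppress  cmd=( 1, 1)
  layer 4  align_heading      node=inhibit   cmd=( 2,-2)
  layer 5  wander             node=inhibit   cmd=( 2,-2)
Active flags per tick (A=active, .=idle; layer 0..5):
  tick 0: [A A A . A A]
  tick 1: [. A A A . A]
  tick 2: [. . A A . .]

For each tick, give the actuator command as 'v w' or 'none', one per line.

none
none
1 1

tick 0:
  layer 0 (grasp) active — direct: (1, 1)
  layer 1 (escape) active — inhibits: none
  layer 2 (explore_frontier) active — inhibits: none
  layer 3 (cruise) idle — unchanged: none
  layer 4 (align_heading) active — inhibits: none
  layer 5 (wander) active — inhibits: none
  → actuator none
tick 1:
  layer 0 (grasp) idle — none
  layer 1 (escape) active — inhibits: none
  layer 2 (explore_frontier) active — inhibits: none
  layer 3 (cruise) active — suppresses: (1, 1)
  layer 4 (align_heading) idle — unchanged: (1, 1)
  layer 5 (wander) active — inhibits: none
  → actuator none
tick 2:
  layer 0 (grasp) idle — none
  layer 1 (escape) idle — unchanged: none
  layer 2 (explore_frontier) active — inhibits: none
  layer 3 (cruise) active — suppresses: (1, 1)
  layer 4 (align_heading) idle — unchanged: (1, 1)
  layer 5 (wander) idle — unchanged: (1, 1)
  → actuator (1, 1)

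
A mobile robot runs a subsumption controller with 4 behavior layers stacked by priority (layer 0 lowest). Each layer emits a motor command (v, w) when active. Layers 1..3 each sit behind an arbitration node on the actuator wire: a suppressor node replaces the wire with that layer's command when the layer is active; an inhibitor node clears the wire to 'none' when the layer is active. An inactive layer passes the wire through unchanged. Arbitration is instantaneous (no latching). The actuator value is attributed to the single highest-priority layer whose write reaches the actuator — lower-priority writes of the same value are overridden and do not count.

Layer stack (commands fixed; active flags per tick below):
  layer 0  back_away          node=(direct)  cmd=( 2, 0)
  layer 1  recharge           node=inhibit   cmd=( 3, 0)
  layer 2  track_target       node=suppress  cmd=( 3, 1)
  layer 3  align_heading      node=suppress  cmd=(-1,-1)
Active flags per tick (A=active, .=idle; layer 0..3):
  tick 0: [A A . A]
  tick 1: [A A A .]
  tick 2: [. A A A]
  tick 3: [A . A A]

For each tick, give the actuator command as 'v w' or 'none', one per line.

tick 0:
  [0] back_away on; wire := (2, 0)
  [1] recharge on (inhibit); wire := none
  [2] track_target off; pass none
  [3] align_heading on (suppress); wire := (-1, -1)
  output (-1, -1)
tick 1:
  [0] back_away on; wire := (2, 0)
  [1] recharge on (inhibit); wire := none
  [2] track_target on (suppress); wire := (3, 1)
  [3] align_heading off; pass (3, 1)
  output (3, 1)
tick 2:
  [0] back_away off; wire := none
  [1] recharge on (inhibit); wire := none
  [2] track_target on (suppress); wire := (3, 1)
  [3] align_heading on (suppress); wire := (-1, -1)
  output (-1, -1)
tick 3:
  [0] back_away on; wire := (2, 0)
  [1] recharge off; pass (2, 0)
  [2] track_target on (suppress); wire := (3, 1)
  [3] align_heading on (suppress); wire := (-1, -1)
  output (-1, -1)

-1 -1
3 1
-1 -1
-1 -1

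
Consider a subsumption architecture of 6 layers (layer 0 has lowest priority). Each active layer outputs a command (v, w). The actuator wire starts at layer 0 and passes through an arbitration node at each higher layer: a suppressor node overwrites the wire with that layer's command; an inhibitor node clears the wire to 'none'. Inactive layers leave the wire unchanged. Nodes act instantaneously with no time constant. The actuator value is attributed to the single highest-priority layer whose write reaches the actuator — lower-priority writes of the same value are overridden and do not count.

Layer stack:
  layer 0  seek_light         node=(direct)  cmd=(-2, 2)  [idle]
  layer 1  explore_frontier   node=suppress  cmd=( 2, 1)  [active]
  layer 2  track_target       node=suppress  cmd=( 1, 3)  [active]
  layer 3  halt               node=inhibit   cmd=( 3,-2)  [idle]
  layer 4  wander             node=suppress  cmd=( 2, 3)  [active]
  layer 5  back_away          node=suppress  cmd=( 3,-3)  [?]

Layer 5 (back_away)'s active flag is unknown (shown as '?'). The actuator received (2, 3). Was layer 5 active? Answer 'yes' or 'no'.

If layer 5 is active=yes:
  actuator would be (3, -3)
If layer 5 is active=no:
  actuator would be (2, 3)
Observed (2, 3), so layer 5 was idle.

no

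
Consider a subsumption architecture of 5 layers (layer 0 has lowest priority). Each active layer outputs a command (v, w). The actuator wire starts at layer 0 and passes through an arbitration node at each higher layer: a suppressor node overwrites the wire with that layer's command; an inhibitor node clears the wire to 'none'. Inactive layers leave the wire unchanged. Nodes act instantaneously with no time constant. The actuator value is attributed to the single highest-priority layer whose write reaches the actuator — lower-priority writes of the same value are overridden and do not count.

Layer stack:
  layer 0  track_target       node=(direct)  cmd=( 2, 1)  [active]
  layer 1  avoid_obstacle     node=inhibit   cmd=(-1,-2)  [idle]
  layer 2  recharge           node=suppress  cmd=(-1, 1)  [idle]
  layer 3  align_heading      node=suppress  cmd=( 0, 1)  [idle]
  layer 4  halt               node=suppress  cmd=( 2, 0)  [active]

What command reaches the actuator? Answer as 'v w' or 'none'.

2 0

layer 0 (track_target) active — direct: (2, 1)
layer 1 (avoid_obstacle) idle — unchanged: (2, 1)
layer 2 (recharge) idle — unchanged: (2, 1)
layer 3 (align_heading) idle — unchanged: (2, 1)
layer 4 (halt) active — suppresses: (2, 0)
→ actuator (2, 0)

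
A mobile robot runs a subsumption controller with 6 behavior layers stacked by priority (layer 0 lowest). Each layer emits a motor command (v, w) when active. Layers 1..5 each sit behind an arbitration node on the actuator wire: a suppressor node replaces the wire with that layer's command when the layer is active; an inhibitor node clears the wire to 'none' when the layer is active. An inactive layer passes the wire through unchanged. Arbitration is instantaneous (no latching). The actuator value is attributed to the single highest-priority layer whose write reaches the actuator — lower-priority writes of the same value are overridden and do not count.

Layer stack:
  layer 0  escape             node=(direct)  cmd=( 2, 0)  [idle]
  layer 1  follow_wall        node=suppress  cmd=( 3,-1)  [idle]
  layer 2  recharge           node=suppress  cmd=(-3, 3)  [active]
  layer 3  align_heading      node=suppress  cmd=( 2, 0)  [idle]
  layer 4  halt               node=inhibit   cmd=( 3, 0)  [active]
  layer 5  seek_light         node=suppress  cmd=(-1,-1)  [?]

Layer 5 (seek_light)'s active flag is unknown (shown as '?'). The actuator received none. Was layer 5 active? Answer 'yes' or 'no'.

no

If layer 5 is active=yes:
  actuator would be (-1, -1)
If layer 5 is active=no:
  actuator would be none
Observed none, so layer 5 was idle.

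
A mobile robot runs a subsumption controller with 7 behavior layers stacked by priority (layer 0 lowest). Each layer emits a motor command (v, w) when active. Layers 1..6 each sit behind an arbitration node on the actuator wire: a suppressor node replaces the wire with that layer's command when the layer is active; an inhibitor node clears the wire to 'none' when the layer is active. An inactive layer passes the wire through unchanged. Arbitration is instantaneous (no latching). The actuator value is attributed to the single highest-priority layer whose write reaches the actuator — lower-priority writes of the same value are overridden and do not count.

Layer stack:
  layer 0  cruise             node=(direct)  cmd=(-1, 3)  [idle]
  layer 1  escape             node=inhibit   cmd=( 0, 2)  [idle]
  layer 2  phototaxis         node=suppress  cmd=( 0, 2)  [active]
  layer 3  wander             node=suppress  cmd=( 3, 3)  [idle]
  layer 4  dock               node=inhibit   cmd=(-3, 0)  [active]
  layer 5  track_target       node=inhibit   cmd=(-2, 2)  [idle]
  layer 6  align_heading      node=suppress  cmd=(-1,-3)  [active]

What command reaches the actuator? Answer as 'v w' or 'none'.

-1 -3

[0] cruise off; wire := none
[1] escape off; pass none
[2] phototaxis on (suppress); wire := (0, 2)
[3] wander off; pass (0, 2)
[4] dock on (inhibit); wire := none
[5] track_target off; pass none
[6] align_heading on (suppress); wire := (-1, -3)
output (-1, -3)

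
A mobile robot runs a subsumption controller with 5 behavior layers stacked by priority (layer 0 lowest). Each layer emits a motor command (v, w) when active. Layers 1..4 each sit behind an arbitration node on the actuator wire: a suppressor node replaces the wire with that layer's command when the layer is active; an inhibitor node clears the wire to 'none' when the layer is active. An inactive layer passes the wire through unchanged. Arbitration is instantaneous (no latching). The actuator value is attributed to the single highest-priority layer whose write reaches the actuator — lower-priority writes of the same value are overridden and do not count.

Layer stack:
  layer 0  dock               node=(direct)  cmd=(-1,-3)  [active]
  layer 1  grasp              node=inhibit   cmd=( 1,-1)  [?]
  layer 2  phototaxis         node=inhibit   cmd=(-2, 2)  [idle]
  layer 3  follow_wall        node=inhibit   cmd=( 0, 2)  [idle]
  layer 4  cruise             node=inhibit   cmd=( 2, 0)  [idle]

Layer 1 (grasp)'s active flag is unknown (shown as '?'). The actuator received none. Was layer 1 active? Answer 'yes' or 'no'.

If layer 1 is active=yes:
  actuator would be none
If layer 1 is active=no:
  actuator would be (-1, -3)
Observed none, so layer 1 was active.

yes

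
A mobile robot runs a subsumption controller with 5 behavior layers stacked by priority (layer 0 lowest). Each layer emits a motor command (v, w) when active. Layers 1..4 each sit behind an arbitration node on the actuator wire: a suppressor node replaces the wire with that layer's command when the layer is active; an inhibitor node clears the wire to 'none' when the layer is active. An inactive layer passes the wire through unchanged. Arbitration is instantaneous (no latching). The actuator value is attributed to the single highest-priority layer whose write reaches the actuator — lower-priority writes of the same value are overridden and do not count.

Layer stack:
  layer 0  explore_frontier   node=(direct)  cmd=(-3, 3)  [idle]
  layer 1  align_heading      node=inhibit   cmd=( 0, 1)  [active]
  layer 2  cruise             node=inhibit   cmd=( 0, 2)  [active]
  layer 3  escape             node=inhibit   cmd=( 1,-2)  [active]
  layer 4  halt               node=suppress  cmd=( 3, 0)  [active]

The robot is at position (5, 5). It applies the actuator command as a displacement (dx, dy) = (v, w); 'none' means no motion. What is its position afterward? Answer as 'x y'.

8 5

L0 explore_frontier: idle → wire = none
L1 align_heading: active, inhibitor → wire = none
L2 cruise: active, inhibitor → wire = none
L3 escape: active, inhibitor → wire = none
L4 halt: active, suppressor → wire = (3, 0)
actuator = (3, 0)
position: (5, 5) + (3, 0) = (8, 5)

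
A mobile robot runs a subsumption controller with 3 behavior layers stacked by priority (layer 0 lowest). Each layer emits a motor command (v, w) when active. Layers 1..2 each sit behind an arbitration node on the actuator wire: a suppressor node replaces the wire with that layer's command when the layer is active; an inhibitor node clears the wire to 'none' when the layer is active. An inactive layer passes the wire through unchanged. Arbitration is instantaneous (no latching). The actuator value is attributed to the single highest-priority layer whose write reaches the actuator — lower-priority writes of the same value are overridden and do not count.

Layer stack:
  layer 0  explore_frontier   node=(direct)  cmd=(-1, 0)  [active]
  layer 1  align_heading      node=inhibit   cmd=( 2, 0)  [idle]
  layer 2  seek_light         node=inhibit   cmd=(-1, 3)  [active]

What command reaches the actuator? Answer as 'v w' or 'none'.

none

L0 explore_frontier: active, feeds wire = (-1, 0)
L1 align_heading: idle → wire stays (-1, 0)
L2 seek_light: active, inhibitor → wire = none
actuator = none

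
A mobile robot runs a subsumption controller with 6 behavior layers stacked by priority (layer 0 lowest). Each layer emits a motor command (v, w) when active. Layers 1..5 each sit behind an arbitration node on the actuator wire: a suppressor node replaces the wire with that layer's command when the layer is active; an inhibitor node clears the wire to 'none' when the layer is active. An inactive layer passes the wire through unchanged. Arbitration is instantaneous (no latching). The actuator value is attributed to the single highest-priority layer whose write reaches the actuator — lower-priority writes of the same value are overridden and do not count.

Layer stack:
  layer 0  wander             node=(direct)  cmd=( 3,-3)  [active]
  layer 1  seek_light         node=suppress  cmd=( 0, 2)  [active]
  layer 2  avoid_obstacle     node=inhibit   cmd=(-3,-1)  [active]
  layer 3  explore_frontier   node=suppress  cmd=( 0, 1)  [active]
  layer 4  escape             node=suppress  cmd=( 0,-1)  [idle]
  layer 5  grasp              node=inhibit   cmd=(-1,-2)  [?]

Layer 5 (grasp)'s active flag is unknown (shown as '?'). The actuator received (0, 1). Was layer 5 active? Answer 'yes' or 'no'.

no

If layer 5 is active=yes:
  actuator would be none
If layer 5 is active=no:
  actuator would be (0, 1)
Observed (0, 1), so layer 5 was idle.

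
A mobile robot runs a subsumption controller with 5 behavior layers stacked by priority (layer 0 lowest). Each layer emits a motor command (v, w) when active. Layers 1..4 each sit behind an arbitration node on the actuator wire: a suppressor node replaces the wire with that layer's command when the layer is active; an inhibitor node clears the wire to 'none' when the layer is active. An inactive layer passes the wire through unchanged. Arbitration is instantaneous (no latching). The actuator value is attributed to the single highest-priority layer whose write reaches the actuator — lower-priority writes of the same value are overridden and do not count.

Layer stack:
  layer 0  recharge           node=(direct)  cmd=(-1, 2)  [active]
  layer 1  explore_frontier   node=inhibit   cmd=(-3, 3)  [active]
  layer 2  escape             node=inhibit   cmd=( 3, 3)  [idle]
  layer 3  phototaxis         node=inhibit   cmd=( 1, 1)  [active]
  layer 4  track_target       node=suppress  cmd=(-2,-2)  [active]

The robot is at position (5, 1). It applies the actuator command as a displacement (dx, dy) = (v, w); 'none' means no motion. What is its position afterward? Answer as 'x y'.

[0] recharge on; wire := (-1, 2)
[1] explore_frontier on (inhibit); wire := none
[2] escape off; pass none
[3] phototaxis on (inhibit); wire := none
[4] track_target on (suppress); wire := (-2, -2)
output (-2, -2)
position: (5, 1) + (-2, -2) = (3, -1)

3 -1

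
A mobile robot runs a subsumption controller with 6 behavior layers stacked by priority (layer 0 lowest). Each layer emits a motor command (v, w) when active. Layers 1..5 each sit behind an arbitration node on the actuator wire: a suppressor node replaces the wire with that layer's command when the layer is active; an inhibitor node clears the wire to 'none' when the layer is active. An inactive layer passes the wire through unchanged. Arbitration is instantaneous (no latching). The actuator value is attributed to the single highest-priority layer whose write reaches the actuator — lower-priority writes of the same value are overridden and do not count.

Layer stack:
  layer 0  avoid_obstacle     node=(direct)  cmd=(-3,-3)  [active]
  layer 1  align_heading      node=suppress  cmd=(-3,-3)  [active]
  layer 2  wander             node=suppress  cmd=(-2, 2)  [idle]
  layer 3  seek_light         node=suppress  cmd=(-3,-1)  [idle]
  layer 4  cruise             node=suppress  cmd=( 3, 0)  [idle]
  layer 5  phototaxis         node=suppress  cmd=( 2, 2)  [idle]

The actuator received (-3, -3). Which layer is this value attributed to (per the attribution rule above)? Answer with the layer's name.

align_heading

[0] avoid_obstacle on; wire := (-3, -3)
[1] align_heading on (suppress); wire := (-3, -3)
[2] wander off; pass (-3, -3)
[3] seek_light off; pass (-3, -3)
[4] cruise off; pass (-3, -3)
[5] phototaxis off; pass (-3, -3)
output (-3, -3)
last writer: layer 1 = align_heading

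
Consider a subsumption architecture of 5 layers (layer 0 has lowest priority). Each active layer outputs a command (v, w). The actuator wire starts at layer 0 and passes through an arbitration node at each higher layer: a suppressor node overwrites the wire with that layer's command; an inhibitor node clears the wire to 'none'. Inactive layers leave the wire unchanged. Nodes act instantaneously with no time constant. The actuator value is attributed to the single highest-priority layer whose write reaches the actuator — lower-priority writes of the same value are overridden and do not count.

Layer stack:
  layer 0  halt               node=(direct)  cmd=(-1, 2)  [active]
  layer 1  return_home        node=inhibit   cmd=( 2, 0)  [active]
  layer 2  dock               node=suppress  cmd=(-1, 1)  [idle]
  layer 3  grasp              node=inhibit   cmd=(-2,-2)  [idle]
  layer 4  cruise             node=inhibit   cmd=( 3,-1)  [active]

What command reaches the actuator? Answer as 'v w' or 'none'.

none

L0 halt: active, feeds wire = (-1, 2)
L1 return_home: active, inhibitor → wire = none
L2 dock: idle → wire stays none
L3 grasp: idle → wire stays none
L4 cruise: active, inhibitor → wire = none
actuator = none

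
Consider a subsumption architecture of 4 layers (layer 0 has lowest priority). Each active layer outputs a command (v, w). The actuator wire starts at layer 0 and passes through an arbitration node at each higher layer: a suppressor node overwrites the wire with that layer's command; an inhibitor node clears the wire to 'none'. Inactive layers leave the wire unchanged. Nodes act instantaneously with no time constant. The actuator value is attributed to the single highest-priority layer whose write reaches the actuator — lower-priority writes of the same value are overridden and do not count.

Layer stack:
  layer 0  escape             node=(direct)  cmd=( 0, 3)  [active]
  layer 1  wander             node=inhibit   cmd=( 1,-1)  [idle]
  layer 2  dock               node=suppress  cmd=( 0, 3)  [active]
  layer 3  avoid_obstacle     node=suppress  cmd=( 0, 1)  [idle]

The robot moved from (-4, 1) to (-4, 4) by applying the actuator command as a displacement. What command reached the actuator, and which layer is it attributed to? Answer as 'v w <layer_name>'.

displacement = (-4, 4) − (-4, 1) = (0, 3)
[0] escape on; wire := (0, 3)
[1] wander off; pass (0, 3)
[2] dock on (suppress); wire := (0, 3)
[3] avoid_obstacle off; pass (0, 3)
output (0, 3) — from layer 2 (dock)

0 3 dock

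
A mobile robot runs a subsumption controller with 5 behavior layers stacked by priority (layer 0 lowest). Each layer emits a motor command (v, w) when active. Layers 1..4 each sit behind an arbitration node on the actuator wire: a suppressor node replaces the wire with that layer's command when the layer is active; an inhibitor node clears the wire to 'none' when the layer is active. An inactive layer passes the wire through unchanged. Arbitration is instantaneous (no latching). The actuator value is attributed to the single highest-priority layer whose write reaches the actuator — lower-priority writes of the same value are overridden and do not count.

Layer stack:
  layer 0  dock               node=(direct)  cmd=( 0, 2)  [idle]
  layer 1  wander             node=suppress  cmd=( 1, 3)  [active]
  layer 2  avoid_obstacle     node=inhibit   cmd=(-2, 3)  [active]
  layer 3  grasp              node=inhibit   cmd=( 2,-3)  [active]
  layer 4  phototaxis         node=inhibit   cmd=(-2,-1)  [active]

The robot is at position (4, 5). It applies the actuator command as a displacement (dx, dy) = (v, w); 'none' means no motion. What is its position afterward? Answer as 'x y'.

4 5

L0 dock: idle → wire = none
L1 wander: active, suppressor → wire = (1, 3)
L2 avoid_obstacle: active, inhibitor → wire = none
L3 grasp: active, inhibitor → wire = none
L4 phototaxis: active, inhibitor → wire = none
actuator = none
position: (4, 5) + none = (4, 5)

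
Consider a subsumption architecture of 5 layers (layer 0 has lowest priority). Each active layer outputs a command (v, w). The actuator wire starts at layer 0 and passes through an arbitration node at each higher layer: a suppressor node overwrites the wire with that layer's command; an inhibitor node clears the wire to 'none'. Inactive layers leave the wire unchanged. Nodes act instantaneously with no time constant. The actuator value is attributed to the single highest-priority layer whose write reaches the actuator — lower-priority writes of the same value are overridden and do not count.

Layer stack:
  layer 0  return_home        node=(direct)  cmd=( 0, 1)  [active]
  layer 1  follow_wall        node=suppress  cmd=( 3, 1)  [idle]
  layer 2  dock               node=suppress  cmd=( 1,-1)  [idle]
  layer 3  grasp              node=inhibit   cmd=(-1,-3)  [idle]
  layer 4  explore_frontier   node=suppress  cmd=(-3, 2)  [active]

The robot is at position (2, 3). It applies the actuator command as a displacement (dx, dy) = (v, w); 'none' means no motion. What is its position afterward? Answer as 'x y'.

layer 0 (return_home) active — direct: (0, 1)
layer 1 (follow_wall) idle — unchanged: (0, 1)
layer 2 (dock) idle — unchanged: (0, 1)
layer 3 (grasp) idle — unchanged: (0, 1)
layer 4 (explore_frontier) active — suppresses: (-3, 2)
→ actuator (-3, 2)
position: (2, 3) + (-3, 2) = (-1, 5)

-1 5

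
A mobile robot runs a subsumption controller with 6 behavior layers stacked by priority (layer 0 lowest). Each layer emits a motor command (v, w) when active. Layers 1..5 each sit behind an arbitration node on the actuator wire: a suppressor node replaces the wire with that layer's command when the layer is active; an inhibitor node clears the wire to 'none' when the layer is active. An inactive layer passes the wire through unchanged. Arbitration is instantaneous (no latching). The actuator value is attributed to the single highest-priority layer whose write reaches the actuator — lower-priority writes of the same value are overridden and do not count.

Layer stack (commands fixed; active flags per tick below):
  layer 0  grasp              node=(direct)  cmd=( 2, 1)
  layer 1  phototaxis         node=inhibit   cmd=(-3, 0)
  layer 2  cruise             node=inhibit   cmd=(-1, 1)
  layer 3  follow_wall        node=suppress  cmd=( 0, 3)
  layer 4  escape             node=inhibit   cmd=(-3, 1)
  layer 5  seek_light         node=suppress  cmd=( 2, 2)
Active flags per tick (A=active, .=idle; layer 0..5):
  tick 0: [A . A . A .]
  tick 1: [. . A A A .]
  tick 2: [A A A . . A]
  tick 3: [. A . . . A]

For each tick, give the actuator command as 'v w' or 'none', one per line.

none
none
2 2
2 2

tick 0:
  layer 0 (grasp) active — direct: (2, 1)
  layer 1 (phototaxis) idle — unchanged: (2, 1)
  layer 2 (cruise) active — inhibits: none
  layer 3 (follow_wall) idle — unchanged: none
  layer 4 (escape) active — inhibits: none
  layer 5 (seek_light) idle — unchanged: none
  → actuator none
tick 1:
  layer 0 (grasp) idle — none
  layer 1 (phototaxis) idle — unchanged: none
  layer 2 (cruise) active — inhibits: none
  layer 3 (follow_wall) active — suppresses: (0, 3)
  layer 4 (escape) active — inhibits: none
  layer 5 (seek_light) idle — unchanged: none
  → actuator none
tick 2:
  layer 0 (grasp) active — direct: (2, 1)
  layer 1 (phototaxis) active — inhibits: none
  layer 2 (cruise) active — inhibits: none
  layer 3 (follow_wall) idle — unchanged: none
  layer 4 (escape) idle — unchanged: none
  layer 5 (seek_light) active — suppresses: (2, 2)
  → actuator (2, 2)
tick 3:
  layer 0 (grasp) idle — none
  layer 1 (phototaxis) active — inhibits: none
  layer 2 (cruise) idle — unchanged: none
  layer 3 (follow_wall) idle — unchanged: none
  layer 4 (escape) idle — unchanged: none
  layer 5 (seek_light) active — suppresses: (2, 2)
  → actuator (2, 2)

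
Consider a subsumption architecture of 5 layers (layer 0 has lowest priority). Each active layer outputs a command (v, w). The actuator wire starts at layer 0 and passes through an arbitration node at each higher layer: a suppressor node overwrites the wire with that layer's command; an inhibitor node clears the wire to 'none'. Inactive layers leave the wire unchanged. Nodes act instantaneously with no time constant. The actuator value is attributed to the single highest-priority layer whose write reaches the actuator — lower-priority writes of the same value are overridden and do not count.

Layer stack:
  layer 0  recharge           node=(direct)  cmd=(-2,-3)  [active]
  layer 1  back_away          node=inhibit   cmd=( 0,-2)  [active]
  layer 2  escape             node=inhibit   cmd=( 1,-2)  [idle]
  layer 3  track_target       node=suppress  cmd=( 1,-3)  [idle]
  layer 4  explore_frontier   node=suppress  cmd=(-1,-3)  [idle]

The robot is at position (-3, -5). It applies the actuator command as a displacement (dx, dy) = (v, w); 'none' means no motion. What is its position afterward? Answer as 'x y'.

layer 0 (recharge) active — direct: (-2, -3)
layer 1 (back_away) active — inhibits: none
layer 2 (escape) idle — unchanged: none
layer 3 (track_target) idle — unchanged: none
layer 4 (explore_frontier) idle — unchanged: none
→ actuator none
position: (-3, -5) + none = (-3, -5)

-3 -5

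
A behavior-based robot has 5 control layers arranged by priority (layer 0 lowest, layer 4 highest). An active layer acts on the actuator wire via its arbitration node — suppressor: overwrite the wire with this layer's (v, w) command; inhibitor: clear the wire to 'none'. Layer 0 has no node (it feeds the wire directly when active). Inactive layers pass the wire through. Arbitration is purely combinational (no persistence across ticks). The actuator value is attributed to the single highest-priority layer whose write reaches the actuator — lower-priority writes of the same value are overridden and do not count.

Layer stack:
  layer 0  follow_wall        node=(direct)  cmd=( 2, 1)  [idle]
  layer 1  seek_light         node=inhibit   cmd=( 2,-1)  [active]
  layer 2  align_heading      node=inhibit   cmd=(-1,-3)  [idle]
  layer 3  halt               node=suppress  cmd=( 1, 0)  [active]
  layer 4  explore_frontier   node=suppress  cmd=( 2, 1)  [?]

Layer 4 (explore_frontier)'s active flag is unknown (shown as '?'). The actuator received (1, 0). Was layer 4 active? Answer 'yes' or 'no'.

no

If layer 4 is active=yes:
  actuator would be (2, 1)
If layer 4 is active=no:
  actuator would be (1, 0)
Observed (1, 0), so layer 4 was idle.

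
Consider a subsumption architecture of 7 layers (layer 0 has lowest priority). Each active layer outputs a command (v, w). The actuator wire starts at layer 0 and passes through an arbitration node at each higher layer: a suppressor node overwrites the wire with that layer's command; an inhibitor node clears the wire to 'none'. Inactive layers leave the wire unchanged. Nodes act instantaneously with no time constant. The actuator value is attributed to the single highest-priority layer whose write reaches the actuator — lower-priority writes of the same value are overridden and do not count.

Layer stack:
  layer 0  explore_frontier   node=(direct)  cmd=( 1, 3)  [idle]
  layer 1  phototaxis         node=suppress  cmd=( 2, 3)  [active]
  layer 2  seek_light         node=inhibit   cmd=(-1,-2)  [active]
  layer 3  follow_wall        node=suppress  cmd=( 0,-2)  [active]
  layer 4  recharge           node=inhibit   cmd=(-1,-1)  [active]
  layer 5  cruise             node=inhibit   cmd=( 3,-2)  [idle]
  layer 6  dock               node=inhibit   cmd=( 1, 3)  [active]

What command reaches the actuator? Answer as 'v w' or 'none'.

L0 explore_frontier: idle → wire = none
L1 phototaxis: active, suppressor → wire = (2, 3)
L2 seek_light: active, inhibitor → wire = none
L3 follow_wall: active, suppressor → wire = (0, -2)
L4 recharge: active, inhibitor → wire = none
L5 cruise: idle → wire stays none
L6 dock: active, inhibitor → wire = none
actuator = none

none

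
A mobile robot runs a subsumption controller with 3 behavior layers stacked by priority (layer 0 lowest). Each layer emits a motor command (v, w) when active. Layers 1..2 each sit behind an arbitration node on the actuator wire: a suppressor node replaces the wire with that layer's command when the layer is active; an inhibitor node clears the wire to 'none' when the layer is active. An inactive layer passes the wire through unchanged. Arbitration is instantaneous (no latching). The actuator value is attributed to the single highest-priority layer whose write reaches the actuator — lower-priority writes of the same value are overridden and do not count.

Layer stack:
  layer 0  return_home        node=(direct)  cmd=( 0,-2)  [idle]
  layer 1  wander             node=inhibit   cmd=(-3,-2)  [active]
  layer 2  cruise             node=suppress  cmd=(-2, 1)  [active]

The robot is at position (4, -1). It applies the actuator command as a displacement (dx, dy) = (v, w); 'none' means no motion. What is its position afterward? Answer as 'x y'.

2 0

L0 return_home: idle → wire = none
L1 wander: active, inhibitor → wire = none
L2 cruise: active, suppressor → wire = (-2, 1)
actuator = (-2, 1)
position: (4, -1) + (-2, 1) = (2, 0)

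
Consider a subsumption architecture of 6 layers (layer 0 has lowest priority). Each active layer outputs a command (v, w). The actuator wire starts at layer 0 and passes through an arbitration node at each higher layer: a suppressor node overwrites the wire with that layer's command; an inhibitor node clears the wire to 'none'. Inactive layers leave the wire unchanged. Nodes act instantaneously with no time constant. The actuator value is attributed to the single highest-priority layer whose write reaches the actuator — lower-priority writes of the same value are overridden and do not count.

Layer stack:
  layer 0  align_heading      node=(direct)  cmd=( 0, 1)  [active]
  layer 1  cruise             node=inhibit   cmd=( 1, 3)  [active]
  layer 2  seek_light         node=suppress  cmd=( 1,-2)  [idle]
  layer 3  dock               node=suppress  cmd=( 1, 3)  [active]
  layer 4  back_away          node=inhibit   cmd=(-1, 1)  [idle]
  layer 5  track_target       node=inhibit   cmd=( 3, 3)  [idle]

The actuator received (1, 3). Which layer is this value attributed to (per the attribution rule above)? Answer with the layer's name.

[0] align_heading on; wire := (0, 1)
[1] cruise on (inhibit); wire := none
[2] seek_light off; pass none
[3] dock on (suppress); wire := (1, 3)
[4] back_away off; pass (1, 3)
[5] track_target off; pass (1, 3)
output (1, 3)
last writer: layer 3 = dock

dock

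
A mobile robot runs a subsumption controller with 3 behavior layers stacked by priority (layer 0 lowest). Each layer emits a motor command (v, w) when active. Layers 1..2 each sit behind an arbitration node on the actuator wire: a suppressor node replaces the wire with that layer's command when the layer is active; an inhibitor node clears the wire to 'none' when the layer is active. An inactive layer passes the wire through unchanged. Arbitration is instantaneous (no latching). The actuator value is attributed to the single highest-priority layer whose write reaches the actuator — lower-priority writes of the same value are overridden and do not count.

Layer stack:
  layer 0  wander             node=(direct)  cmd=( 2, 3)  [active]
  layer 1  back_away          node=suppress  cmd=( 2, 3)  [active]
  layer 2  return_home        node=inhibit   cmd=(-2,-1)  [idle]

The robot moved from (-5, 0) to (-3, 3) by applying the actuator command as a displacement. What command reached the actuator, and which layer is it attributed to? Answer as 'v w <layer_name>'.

displacement = (-3, 3) − (-5, 0) = (2, 3)
[0] wander on; wire := (2, 3)
[1] back_away on (suppress); wire := (2, 3)
[2] return_home off; pass (2, 3)
output (2, 3) — from layer 1 (back_away)

2 3 back_away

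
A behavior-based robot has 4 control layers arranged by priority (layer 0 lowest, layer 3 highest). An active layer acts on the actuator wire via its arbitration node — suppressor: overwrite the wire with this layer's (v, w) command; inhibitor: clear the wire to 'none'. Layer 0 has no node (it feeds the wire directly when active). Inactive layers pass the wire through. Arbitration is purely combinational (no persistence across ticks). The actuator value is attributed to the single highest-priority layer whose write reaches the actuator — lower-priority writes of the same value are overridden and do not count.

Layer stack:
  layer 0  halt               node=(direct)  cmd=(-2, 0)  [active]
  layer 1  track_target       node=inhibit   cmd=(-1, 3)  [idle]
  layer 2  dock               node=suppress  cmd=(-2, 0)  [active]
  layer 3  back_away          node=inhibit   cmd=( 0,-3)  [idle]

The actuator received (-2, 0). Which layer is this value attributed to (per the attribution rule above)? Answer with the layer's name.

layer 0 (halt) active — direct: (-2, 0)
layer 1 (track_target) idle — unchanged: (-2, 0)
layer 2 (dock) active — suppresses: (-2, 0)
layer 3 (back_away) idle — unchanged: (-2, 0)
→ actuator (-2, 0)
last writer: layer 2 = dock

dock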